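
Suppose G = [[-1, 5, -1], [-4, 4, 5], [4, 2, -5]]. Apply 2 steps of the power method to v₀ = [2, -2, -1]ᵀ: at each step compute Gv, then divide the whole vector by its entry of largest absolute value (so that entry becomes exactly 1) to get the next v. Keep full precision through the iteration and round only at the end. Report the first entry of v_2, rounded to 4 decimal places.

Gv0 = (-11.00000, -21.00000, 9.00000); divide by -21.00000 → v1 = (0.52381, 1.00000, -0.42857)
Gv1 = (4.90476, -0.23810, 6.23810); divide by 6.23810 → v2 = (0.78626, -0.03817, 1.00000)
Requested entry of v2: -103/-131 = 0.7863

0.7863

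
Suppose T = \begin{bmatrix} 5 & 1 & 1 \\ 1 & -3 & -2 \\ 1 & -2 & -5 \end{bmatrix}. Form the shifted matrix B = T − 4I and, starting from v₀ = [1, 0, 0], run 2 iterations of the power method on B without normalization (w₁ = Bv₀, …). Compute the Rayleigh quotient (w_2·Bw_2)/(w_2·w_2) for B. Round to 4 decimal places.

B = T − 4I has rows (1, 1, 1); (1, -7, -2); (1, -2, -9)
w1 = Bv₀ = (1, 1, 1)
w2 = Bw1 = (3, -8, -10)
Bw2 = (-15, 79, 109)
w2·Bw2 = -1767; w2·w2 = 173; μ ≈ -1767/173 = -10.2139

-10.2139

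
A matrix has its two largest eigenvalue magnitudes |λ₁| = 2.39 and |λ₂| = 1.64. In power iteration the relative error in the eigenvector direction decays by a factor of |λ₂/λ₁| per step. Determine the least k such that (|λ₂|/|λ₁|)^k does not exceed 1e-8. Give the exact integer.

49

|λ₂/λ₁| = 1.64/2.39 = 0.68619
Need k ≥ ln(1e-8) / ln(0.68619) = -18.4207 / -0.3766 ≈ 48.913
Smallest integer k satisfying the bound: 49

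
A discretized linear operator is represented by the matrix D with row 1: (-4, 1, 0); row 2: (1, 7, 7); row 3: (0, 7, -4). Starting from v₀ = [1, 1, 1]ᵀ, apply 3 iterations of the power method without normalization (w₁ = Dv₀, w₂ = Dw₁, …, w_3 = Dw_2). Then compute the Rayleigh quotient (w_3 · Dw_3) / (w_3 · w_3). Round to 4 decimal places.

10.0482

w1 = Dv₀ = (-3, 15, 3)
w2 = Dw1 = (27, 123, 93)
w3 = Dw2 = (15, 1539, 489)
Dw3 = (1479, 14211, 8817)
w3·Dw3 = 15·1479 + 1539·14211 + 489·8817 = 26204427; w3·w3 = 15·15 + 1539·1539 + 489·489 = 2607867
λ ≈ 26204427/2607867 = 10.0482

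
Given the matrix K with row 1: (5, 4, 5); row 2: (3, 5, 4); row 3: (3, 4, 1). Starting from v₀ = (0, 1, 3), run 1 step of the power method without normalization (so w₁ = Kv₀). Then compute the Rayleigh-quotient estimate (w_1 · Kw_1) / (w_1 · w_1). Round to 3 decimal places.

w1 = Kv₀ = (5·0 + 4·1 + 5·3; 3·0 + 5·1 + 4·3; 3·0 + 4·1 + 1·3) = (19, 17, 7)
Kw1 = (198, 170, 132)
w1·Kw1 = 19·198 + 17·170 + 7·132 = 7576; w1·w1 = 19·19 + 17·17 + 7·7 = 699
λ ≈ 7576/699 = 10.838

10.838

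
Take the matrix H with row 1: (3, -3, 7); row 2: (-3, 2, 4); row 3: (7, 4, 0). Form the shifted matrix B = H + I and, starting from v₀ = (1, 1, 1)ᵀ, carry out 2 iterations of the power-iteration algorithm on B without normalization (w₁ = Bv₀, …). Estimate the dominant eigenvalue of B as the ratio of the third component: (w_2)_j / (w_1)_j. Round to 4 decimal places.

B = H + I has rows (4, -3, 7); (-3, 3, 4); (7, 4, 1)
w1 = Bv₀ = (4·1 + (-3)·1 + 7·1; (-3)·1 + 3·1 + 4·1; 7·1 + 4·1 + 1·1) = (8, 4, 12)
w2 = Bw1 = (4·8 + (-3)·4 + 7·12; (-3)·8 + 3·4 + 4·12; 7·8 + 4·4 + 1·12) = (104, 36, 84)
Ratio: 84/12 = 7.0000

μ ≈ 7.0000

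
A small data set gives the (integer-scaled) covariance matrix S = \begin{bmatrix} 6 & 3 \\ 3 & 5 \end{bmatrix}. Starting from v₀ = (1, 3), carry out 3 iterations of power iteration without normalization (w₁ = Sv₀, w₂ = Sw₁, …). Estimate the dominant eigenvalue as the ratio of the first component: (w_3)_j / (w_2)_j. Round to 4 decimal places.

w1 = Sv₀ = (15, 18)
w2 = Sw1 = (144, 135)
w3 = Sw2 = (1269, 1107)
Ratio at component: 1269 / 144 = 8.8125

λ ≈ 8.8125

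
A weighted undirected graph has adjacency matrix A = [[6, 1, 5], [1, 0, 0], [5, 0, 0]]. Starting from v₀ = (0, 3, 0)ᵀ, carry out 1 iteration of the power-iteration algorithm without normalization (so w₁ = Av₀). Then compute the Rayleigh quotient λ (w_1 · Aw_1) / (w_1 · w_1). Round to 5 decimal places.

λ ≈ 6.00000

w1 = Av₀ = (6·0 + 1·3 + 5·0; 1·0 + 0·3 + 0·0; 5·0 + 0·3 + 0·0) = (3, 0, 0)
Aw1 = (18, 3, 15)
w1·Aw1 = 3·18 + 0·3 + 0·15 = 54; w1·w1 = 3·3 + 0·0 + 0·0 = 9
λ ≈ 54/9 = 6.00000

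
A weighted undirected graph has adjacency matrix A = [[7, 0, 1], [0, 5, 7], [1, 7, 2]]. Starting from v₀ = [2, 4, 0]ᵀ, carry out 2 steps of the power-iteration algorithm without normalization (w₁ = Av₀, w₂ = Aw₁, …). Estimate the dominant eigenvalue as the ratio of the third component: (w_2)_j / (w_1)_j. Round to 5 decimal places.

7.13333

w1 = Av₀ = (7·2 + 0·4 + 1·0; 0·2 + 5·4 + 7·0; 1·2 + 7·4 + 2·0) = (14, 20, 30)
w2 = Aw1 = (7·14 + 0·20 + 1·30; 0·14 + 5·20 + 7·30; 1·14 + 7·20 + 2·30) = (128, 310, 214)
Ratio at component: 214 / 30 = 7.13333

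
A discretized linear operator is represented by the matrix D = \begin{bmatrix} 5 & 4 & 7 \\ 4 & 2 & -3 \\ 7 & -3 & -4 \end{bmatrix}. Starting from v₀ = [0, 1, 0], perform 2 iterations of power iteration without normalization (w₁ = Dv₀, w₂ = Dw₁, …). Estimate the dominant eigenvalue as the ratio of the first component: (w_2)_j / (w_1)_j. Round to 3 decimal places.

1.750

w1 = Dv₀ = (5·0 + 4·1 + 7·0; 4·0 + 2·1 + (-3)·0; 7·0 + (-3)·1 + (-4)·0) = (4, 2, -3)
w2 = Dw1 = (5·4 + 4·2 + 7·(-3); 4·4 + 2·2 + (-3)·(-3); 7·4 + (-3)·2 + (-4)·(-3)) = (7, 29, 34)
Ratio at component: 7 / 4 = 1.750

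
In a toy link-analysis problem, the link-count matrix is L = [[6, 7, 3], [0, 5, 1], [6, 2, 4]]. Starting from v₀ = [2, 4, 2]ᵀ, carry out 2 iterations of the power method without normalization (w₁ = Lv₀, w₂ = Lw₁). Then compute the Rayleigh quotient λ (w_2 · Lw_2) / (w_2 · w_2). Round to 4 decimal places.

w1 = Lv₀ = (6·2 + 7·4 + 3·2; 0·2 + 5·4 + 1·2; 6·2 + 2·4 + 4·2) = (46, 22, 28)
w2 = Lw1 = (6·46 + 7·22 + 3·28; 0·46 + 5·22 + 1·28; 6·46 + 2·22 + 4·28) = (514, 138, 432)
Lw2 = (5346, 1122, 5088)
w2·Lw2 = 514·5346 + 138·1122 + 432·5088 = 5100696; w2·w2 = 514·514 + 138·138 + 432·432 = 469864
λ ≈ 5100696/469864 = 10.8557

10.8557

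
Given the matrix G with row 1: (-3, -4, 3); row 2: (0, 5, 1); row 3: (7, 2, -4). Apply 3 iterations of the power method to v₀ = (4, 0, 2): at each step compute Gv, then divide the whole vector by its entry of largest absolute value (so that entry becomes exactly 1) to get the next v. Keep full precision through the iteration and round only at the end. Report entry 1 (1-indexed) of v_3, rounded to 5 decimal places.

-0.66928

Gv0 = (-6.000000, 2.000000, 20.000000); divide by 20.000000 → v1 = (-0.300000, 0.100000, 1.000000)
Gv1 = (3.500000, 1.500000, -5.900000); divide by -5.900000 → v2 = (-0.593220, -0.254237, 1.000000)
Gv2 = (5.796610, -0.271186, -8.661017); divide by -8.661017 → v3 = (-0.669276, 0.031311, 1.000000)
Requested entry of v3: -684/1022 = -0.66928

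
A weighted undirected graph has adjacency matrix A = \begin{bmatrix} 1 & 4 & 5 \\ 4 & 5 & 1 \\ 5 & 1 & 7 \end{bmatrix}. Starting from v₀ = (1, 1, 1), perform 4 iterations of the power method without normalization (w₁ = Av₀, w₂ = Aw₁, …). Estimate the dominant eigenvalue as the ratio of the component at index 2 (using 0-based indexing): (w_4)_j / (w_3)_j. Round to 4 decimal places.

w1 = Av₀ = (10, 10, 13)
w2 = Aw1 = (115, 103, 151)
w3 = Aw2 = (1282, 1126, 1735)
w4 = Aw3 = (14461, 12493, 19681)
Ratio at component: 19681 / 1735 = 11.3435

λ ≈ 11.3435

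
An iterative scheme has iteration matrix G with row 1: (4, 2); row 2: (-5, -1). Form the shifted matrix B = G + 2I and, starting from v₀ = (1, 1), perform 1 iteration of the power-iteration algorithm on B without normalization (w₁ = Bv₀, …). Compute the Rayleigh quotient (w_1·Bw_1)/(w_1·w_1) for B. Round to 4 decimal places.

6.2000

B = G + 2I has rows (6, 2); (-5, 1)
w1 = Bv₀ = (6·1 + 2·1; (-5)·1 + 1·1) = (8, -4)
Bw1 = (40, -44)
w1·Bw1 = 496; w1·w1 = 80; μ ≈ 496/80 = 6.2000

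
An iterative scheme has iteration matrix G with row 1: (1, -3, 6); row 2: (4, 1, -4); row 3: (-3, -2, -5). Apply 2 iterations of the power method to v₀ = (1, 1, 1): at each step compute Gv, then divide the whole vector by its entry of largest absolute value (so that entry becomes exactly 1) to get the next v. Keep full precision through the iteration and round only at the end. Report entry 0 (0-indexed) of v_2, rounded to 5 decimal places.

1.00000

Gv0 = (4.000000, 1.000000, -10.000000); divide by -10.000000 → v1 = (-0.400000, -0.100000, 1.000000)
Gv1 = (5.900000, -5.700000, -3.600000); divide by 5.900000 → v2 = (1.000000, -0.966102, -0.610169)
Requested entry of v2: -59/-59 = 1.00000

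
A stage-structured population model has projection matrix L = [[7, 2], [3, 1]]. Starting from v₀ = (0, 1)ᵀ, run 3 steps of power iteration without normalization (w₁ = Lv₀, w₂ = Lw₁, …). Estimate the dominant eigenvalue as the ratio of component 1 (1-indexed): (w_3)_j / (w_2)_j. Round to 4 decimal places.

λ ≈ 7.8750

w1 = Lv₀ = (2, 1)
w2 = Lw1 = (16, 7)
w3 = Lw2 = (126, 55)
Ratio at component: 126 / 16 = 7.8750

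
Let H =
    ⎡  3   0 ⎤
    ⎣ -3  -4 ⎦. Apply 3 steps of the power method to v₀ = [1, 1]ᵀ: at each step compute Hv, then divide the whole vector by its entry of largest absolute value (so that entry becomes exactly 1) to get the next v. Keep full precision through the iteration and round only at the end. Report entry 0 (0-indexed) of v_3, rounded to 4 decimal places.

Hv0 = (3.00000, -7.00000); divide by -7.00000 → v1 = (-0.42857, 1.00000)
Hv1 = (-1.28571, -2.71429); divide by -2.71429 → v2 = (0.47368, 1.00000)
Hv2 = (1.42105, -5.42105); divide by -5.42105 → v3 = (-0.26214, 1.00000)
Requested entry of v3: 27/-103 = -0.2621

-0.2621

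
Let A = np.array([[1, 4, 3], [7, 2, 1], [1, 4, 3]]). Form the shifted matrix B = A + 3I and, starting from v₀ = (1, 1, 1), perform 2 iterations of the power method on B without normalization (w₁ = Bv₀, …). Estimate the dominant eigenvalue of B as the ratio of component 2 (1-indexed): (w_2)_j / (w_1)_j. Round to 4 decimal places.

11.7692

B = A + 3I has rows (4, 4, 3); (7, 5, 1); (1, 4, 6)
w1 = Bv₀ = (4·1 + 4·1 + 3·1; 7·1 + 5·1 + 1·1; 1·1 + 4·1 + 6·1) = (11, 13, 11)
w2 = Bw1 = (4·11 + 4·13 + 3·11; 7·11 + 5·13 + 1·11; 1·11 + 4·13 + 6·11) = (129, 153, 129)
Ratio: 153/13 = 11.7692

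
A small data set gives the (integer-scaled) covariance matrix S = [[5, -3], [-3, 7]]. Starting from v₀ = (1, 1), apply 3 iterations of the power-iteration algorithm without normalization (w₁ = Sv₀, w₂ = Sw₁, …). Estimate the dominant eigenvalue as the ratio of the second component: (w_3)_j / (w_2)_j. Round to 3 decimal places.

λ ≈ 7.273

w1 = Sv₀ = (5·1 + (-3)·1; (-3)·1 + 7·1) = (2, 4)
w2 = Sw1 = (5·2 + (-3)·4; (-3)·2 + 7·4) = (-2, 22)
w3 = Sw2 = (-76, 160)
Ratio at component: 160 / 22 = 7.273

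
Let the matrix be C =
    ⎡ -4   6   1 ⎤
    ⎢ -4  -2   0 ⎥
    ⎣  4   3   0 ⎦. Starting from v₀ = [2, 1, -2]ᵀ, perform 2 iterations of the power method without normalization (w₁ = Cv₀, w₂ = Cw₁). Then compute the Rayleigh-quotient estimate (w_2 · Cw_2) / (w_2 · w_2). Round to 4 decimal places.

-1.4890

w1 = Cv₀ = ((-4)·2 + 6·1 + 1·(-2); (-4)·2 + (-2)·1 + 0·(-2); 4·2 + 3·1 + 0·(-2)) = (-4, -10, 11)
w2 = Cw1 = ((-4)·(-4) + 6·(-10) + 1·11; (-4)·(-4) + (-2)·(-10) + 0·11; 4·(-4) + 3·(-10) + 0·11) = (-33, 36, -46)
Cw2 = (302, 60, -24)
w2·Cw2 = (-33)·302 + 36·60 + (-46)·(-24) = -6702; w2·w2 = (-33)·(-33) + 36·36 + (-46)·(-46) = 4501
λ ≈ -6702/4501 = -1.4890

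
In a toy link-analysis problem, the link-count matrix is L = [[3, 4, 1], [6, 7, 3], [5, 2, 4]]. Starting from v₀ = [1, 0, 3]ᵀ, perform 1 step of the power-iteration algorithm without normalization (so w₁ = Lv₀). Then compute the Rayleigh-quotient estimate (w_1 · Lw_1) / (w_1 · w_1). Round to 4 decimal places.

λ ≈ 10.2291

w1 = Lv₀ = (6, 15, 17)
Lw1 = (95, 192, 128)
w1·Lw1 = 6·95 + 15·192 + 17·128 = 5626; w1·w1 = 6·6 + 15·15 + 17·17 = 550
λ ≈ 5626/550 = 10.2291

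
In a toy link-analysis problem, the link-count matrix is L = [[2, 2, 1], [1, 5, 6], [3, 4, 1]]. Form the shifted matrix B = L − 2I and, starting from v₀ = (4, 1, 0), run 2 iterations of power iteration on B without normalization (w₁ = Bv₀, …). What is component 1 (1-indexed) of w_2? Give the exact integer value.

B = L − 2I has rows (0, 2, 1); (1, 3, 6); (3, 4, -1)
w1 = Bv₀ = (2, 7, 16)
w2 = Bw1 = (30, 119, 18)
Requested component of w2: 30

30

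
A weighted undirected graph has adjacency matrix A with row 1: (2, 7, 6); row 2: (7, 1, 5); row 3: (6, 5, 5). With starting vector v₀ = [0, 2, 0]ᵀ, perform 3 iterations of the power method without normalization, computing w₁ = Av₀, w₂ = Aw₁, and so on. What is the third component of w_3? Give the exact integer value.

w1 = Av₀ = (14, 2, 10)
w2 = Aw1 = (102, 150, 144)
w3 = Aw2 = (2118, 1584, 2082)
The requested component of w3 is 2082.

2082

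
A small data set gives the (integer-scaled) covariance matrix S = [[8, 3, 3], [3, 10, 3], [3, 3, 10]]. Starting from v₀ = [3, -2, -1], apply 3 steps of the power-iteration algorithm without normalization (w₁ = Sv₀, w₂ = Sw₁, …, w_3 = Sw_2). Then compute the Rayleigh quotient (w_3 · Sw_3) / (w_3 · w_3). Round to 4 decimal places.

λ ≈ 13.3457

w1 = Sv₀ = (8·3 + 3·(-2) + 3·(-1); 3·3 + 10·(-2) + 3·(-1); 3·3 + 3·(-2) + 10·(-1)) = (15, -14, -7)
w2 = Sw1 = (8·15 + 3·(-14) + 3·(-7); 3·15 + 10·(-14) + 3·(-7); 3·15 + 3·(-14) + 10·(-7)) = (57, -116, -67)
w3 = Sw2 = (-93, -1190, -847)
Sw3 = (-6855, -14720, -12319)
w3·Sw3 = (-93)·(-6855) + (-1190)·(-14720) + (-847)·(-12319) = 28588508; w3·w3 = (-93)·(-93) + (-1190)·(-1190) + (-847)·(-847) = 2142158
λ ≈ 28588508/2142158 = 13.3457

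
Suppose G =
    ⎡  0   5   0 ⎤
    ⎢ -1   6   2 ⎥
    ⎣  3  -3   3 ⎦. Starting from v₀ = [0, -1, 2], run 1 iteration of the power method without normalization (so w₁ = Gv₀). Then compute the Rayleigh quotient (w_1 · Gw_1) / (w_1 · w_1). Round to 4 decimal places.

w1 = Gv₀ = (-5, -2, 9)
Gw1 = (-10, 11, 18)
w1·Gw1 = (-5)·(-10) + (-2)·11 + 9·18 = 190; w1·w1 = (-5)·(-5) + (-2)·(-2) + 9·9 = 110
λ ≈ 190/110 = 1.7273

λ ≈ 1.7273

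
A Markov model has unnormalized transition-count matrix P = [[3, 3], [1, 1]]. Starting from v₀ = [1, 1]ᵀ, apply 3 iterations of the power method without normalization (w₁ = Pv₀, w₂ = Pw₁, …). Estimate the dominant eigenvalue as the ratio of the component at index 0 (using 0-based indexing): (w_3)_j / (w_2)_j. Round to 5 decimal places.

w1 = Pv₀ = (3·1 + 3·1; 1·1 + 1·1) = (6, 2)
w2 = Pw1 = (3·6 + 3·2; 1·6 + 1·2) = (24, 8)
w3 = Pw2 = (96, 32)
Ratio at component: 96 / 24 = 4.00000

λ ≈ 4.00000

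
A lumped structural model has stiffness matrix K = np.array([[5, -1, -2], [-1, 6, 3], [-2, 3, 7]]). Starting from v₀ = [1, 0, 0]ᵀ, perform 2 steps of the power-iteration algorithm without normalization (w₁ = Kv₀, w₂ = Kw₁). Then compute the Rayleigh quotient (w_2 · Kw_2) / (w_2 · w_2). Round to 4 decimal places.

w1 = Kv₀ = (5, -1, -2)
w2 = Kw1 = (30, -17, -27)
Kw2 = (221, -213, -300)
w2·Kw2 = 30·221 + (-17)·(-213) + (-27)·(-300) = 18351; w2·w2 = 30·30 + (-17)·(-17) + (-27)·(-27) = 1918
λ ≈ 18351/1918 = 9.5678

λ ≈ 9.5678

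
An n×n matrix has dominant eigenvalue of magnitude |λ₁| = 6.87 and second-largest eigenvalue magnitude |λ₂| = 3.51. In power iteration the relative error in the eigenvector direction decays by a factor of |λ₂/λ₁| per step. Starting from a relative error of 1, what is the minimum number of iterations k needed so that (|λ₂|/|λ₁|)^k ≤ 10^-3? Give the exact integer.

|λ₂/λ₁| = 3.51/6.87 = 0.51092
Need k ≥ ln(10^-3) / ln(0.51092) = -6.9078 / -0.6715 ≈ 10.286
Smallest integer k satisfying the bound: 11

11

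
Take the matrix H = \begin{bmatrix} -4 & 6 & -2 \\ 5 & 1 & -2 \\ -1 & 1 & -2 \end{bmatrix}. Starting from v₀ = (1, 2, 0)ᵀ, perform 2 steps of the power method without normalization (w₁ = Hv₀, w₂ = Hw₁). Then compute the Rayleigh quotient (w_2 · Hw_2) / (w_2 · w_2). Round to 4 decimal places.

2.8208

w1 = Hv₀ = ((-4)·1 + 6·2 + (-2)·0; 5·1 + 1·2 + (-2)·0; (-1)·1 + 1·2 + (-2)·0) = (8, 7, 1)
w2 = Hw1 = ((-4)·8 + 6·7 + (-2)·1; 5·8 + 1·7 + (-2)·1; (-1)·8 + 1·7 + (-2)·1) = (8, 45, -3)
Hw2 = (244, 91, 43)
w2·Hw2 = 8·244 + 45·91 + (-3)·43 = 5918; w2·w2 = 8·8 + 45·45 + (-3)·(-3) = 2098
λ ≈ 5918/2098 = 2.8208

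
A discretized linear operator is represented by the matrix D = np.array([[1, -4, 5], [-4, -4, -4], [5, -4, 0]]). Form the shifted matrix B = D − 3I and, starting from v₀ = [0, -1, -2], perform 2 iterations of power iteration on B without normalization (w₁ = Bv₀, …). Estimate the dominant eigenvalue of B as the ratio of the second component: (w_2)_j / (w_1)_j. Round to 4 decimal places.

-8.0667

B = D − 3I has rows (-2, -4, 5); (-4, -7, -4); (5, -4, -3)
w1 = Bv₀ = ((-2)·0 + (-4)·(-1) + 5·(-2); (-4)·0 + (-7)·(-1) + (-4)·(-2); 5·0 + (-4)·(-1) + (-3)·(-2)) = (-6, 15, 10)
w2 = Bw1 = ((-2)·(-6) + (-4)·15 + 5·10; (-4)·(-6) + (-7)·15 + (-4)·10; 5·(-6) + (-4)·15 + (-3)·10) = (2, -121, -120)
Ratio: -121/15 = -8.0667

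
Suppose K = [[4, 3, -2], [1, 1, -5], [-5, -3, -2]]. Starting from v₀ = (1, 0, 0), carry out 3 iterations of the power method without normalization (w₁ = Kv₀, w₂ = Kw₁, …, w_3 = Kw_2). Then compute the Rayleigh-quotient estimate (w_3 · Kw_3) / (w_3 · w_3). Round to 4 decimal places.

λ ≈ 7.1325

w1 = Kv₀ = (4, 1, -5)
w2 = Kw1 = (29, 30, -13)
w3 = Kw2 = (232, 124, -209)
Kw3 = (1718, 1401, -1114)
w3·Kw3 = 232·1718 + 124·1401 + (-209)·(-1114) = 805126; w3·w3 = 232·232 + 124·124 + (-209)·(-209) = 112881
λ ≈ 805126/112881 = 7.1325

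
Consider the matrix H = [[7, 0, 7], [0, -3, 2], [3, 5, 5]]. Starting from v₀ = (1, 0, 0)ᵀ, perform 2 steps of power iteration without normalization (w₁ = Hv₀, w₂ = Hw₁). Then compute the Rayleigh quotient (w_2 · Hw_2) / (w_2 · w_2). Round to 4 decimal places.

w1 = Hv₀ = (7·1 + 0·0 + 7·0; 0·1 + (-3)·0 + 2·0; 3·1 + 5·0 + 5·0) = (7, 0, 3)
w2 = Hw1 = (7·7 + 0·0 + 7·3; 0·7 + (-3)·0 + 2·3; 3·7 + 5·0 + 5·3) = (70, 6, 36)
Hw2 = (742, 54, 420)
w2·Hw2 = 70·742 + 6·54 + 36·420 = 67384; w2·w2 = 70·70 + 6·6 + 36·36 = 6232
λ ≈ 67384/6232 = 10.8126

10.8126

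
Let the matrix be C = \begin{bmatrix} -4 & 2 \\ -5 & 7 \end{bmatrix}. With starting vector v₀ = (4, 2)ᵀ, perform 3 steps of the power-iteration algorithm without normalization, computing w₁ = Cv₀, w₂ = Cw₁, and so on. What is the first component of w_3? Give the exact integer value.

-108

w1 = Cv₀ = ((-4)·4 + 2·2; (-5)·4 + 7·2) = (-12, -6)
w2 = Cw1 = ((-4)·(-12) + 2·(-6); (-5)·(-12) + 7·(-6)) = (36, 18)
w3 = Cw2 = (-108, -54)
The requested component of w3 is -108.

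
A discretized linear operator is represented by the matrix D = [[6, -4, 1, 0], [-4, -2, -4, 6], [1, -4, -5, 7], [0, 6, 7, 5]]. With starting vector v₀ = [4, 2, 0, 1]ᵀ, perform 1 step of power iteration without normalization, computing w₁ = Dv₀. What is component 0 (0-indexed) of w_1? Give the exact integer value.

16

w1 = Dv₀ = (16, -14, 3, 17)
The requested component of w1 is 16.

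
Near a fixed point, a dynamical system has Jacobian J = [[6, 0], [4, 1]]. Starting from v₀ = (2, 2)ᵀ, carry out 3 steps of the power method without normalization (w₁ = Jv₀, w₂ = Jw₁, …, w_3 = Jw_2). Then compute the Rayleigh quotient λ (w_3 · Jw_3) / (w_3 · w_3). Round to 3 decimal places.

5.998

w1 = Jv₀ = (6·2 + 0·2; 4·2 + 1·2) = (12, 10)
w2 = Jw1 = (6·12 + 0·10; 4·12 + 1·10) = (72, 58)
w3 = Jw2 = (432, 346)
Jw3 = (2592, 2074)
w3·Jw3 = 432·2592 + 346·2074 = 1837348; w3·w3 = 432·432 + 346·346 = 306340
λ ≈ 1837348/306340 = 5.998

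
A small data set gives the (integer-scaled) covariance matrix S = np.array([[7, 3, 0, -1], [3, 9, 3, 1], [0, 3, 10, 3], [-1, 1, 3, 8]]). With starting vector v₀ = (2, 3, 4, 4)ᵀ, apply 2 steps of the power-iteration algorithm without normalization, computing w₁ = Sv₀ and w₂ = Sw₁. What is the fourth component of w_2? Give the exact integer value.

573

w1 = Sv₀ = (7·2 + 3·3 + 0·4 + (-1)·4; 3·2 + 9·3 + 3·4 + 1·4; 0·2 + 3·3 + 10·4 + 3·4; (-1)·2 + 1·3 + 3·4 + 8·4) = (19, 49, 61, 45)
w2 = Sw1 = (7·19 + 3·49 + 0·61 + (-1)·45; 3·19 + 9·49 + 3·61 + 1·45; 0·19 + 3·49 + 10·61 + 3·45; (-1)·19 + 1·49 + 3·61 + 8·45) = (235, 726, 892, 573)
The requested component of w2 is 573.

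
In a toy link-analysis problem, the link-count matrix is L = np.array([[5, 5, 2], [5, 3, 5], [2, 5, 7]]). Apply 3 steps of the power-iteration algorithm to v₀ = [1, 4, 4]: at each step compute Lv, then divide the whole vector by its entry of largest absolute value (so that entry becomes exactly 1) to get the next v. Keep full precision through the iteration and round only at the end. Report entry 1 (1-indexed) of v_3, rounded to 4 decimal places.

0.7861

Lv0 = (33.00000, 37.00000, 50.00000); divide by 50.00000 → v1 = (0.66000, 0.74000, 1.00000)
Lv1 = (9.00000, 10.52000, 12.02000); divide by 12.02000 → v2 = (0.74875, 0.87521, 1.00000)
Lv2 = (10.11980, 11.36938, 12.87354); divide by 12.87354 → v3 = (0.78609, 0.88316, 1.00000)
Requested entry of v3: 6082/7737 = 0.7861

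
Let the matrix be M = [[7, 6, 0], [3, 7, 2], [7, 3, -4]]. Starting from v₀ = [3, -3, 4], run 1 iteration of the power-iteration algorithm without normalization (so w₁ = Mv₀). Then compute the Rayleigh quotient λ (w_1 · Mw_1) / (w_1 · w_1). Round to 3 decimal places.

-0.024

w1 = Mv₀ = (7·3 + 6·(-3) + 0·4; 3·3 + 7·(-3) + 2·4; 7·3 + 3·(-3) + (-4)·4) = (3, -4, -4)
Mw1 = (-3, -27, 25)
w1·Mw1 = 3·(-3) + (-4)·(-27) + (-4)·25 = -1; w1·w1 = 3·3 + (-4)·(-4) + (-4)·(-4) = 41
λ ≈ -1/41 = -0.024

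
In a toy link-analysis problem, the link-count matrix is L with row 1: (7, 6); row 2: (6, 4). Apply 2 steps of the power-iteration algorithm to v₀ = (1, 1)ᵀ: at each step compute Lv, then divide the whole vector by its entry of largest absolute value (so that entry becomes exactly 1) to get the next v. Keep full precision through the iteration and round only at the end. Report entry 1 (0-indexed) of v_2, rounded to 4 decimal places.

Lv0 = (13.00000, 10.00000); divide by 13.00000 → v1 = (1.00000, 0.76923)
Lv1 = (11.61538, 9.07692); divide by 11.61538 → v2 = (1.00000, 0.78146)
Requested entry of v2: 118/151 = 0.7815

0.7815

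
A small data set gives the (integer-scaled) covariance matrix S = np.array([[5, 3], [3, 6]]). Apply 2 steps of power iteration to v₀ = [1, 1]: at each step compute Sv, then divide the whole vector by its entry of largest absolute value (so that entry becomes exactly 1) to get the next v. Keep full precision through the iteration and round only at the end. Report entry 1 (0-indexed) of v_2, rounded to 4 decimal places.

1.0000

Sv0 = (8.00000, 9.00000); divide by 9.00000 → v1 = (0.88889, 1.00000)
Sv1 = (7.44444, 8.66667); divide by 8.66667 → v2 = (0.85897, 1.00000)
Requested entry of v2: 78/78 = 1.0000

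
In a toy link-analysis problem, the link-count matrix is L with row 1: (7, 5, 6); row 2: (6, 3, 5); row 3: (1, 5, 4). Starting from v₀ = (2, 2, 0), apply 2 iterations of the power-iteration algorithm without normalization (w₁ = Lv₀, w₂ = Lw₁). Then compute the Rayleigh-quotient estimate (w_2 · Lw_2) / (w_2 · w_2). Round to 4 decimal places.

13.8601

w1 = Lv₀ = (7·2 + 5·2 + 6·0; 6·2 + 3·2 + 5·0; 1·2 + 5·2 + 4·0) = (24, 18, 12)
w2 = Lw1 = (7·24 + 5·18 + 6·12; 6·24 + 3·18 + 5·12; 1·24 + 5·18 + 4·12) = (330, 258, 162)
Lw2 = (4572, 3564, 2268)
w2·Lw2 = 330·4572 + 258·3564 + 162·2268 = 2795688; w2·w2 = 330·330 + 258·258 + 162·162 = 201708
λ ≈ 2795688/201708 = 13.8601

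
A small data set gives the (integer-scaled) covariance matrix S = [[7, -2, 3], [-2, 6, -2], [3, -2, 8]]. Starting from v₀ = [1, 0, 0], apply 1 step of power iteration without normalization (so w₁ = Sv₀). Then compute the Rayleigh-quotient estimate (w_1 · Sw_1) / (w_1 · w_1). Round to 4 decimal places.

w1 = Sv₀ = (7·1 + (-2)·0 + 3·0; (-2)·1 + 6·0 + (-2)·0; 3·1 + (-2)·0 + 8·0) = (7, -2, 3)
Sw1 = (62, -32, 49)
w1·Sw1 = 7·62 + (-2)·(-32) + 3·49 = 645; w1·w1 = 7·7 + (-2)·(-2) + 3·3 = 62
λ ≈ 645/62 = 10.4032

10.4032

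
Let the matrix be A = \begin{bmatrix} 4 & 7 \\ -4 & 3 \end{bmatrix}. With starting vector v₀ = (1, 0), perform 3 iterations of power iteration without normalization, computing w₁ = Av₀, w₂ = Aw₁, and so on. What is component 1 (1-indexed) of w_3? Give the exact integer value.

w1 = Av₀ = (4, -4)
w2 = Aw1 = (-12, -28)
w3 = Aw2 = (-244, -36)
The requested component of w3 is -244.

-244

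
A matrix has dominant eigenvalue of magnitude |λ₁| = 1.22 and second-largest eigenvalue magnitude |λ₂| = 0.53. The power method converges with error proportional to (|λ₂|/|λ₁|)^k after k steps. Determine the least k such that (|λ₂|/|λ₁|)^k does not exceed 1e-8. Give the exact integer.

23

|λ₂/λ₁| = 0.53/1.22 = 0.43443
Need k ≥ ln(1e-8) / ln(0.43443) = -18.4207 / -0.8337 ≈ 22.094
Smallest integer k satisfying the bound: 23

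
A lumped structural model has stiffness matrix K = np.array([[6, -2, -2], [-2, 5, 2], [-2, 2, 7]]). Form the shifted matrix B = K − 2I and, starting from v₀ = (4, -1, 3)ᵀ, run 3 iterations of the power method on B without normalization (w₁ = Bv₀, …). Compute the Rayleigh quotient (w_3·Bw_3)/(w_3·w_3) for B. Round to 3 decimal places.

B = K − 2I has rows (4, -2, -2); (-2, 3, 2); (-2, 2, 5)
w1 = Bv₀ = (4·4 + (-2)·(-1) + (-2)·3; (-2)·4 + 3·(-1) + 2·3; (-2)·4 + 2·(-1) + 5·3) = (12, -5, 5)
w2 = Bw1 = (4·12 + (-2)·(-5) + (-2)·5; (-2)·12 + 3·(-5) + 2·5; (-2)·12 + 2·(-5) + 5·5) = (48, -29, -9)
w3 = Bw2 = (268, -201, -199)
Bw3 = (1872, -1537, -1933)
w3·Bw3 = 1195300; w3·w3 = 151826; μ ≈ 1195300/151826 = 7.873

7.873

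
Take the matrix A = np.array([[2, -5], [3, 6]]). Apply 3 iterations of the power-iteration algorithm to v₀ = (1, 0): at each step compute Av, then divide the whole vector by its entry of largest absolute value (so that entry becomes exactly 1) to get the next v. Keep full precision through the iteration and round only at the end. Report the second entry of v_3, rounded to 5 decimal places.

-0.78169

Av0 = (2.000000, 3.000000); divide by 3.000000 → v1 = (0.666667, 1.000000)
Av1 = (-3.666667, 8.000000); divide by 8.000000 → v2 = (-0.458333, 1.000000)
Av2 = (-5.916667, 4.625000); divide by -5.916667 → v3 = (1.000000, -0.781690)
Requested entry of v3: 111/-142 = -0.78169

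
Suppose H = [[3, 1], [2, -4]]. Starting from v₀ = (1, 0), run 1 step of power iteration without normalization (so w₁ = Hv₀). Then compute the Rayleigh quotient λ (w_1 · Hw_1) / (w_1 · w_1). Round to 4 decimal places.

2.2308

w1 = Hv₀ = (3·1 + 1·0; 2·1 + (-4)·0) = (3, 2)
Hw1 = (11, -2)
w1·Hw1 = 3·11 + 2·(-2) = 29; w1·w1 = 3·3 + 2·2 = 13
λ ≈ 29/13 = 2.2308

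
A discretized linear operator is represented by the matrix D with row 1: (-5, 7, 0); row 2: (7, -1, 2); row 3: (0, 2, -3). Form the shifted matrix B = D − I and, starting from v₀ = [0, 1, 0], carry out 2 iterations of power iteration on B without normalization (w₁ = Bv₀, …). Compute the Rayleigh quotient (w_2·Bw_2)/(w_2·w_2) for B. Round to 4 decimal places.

B = D − I has rows (-6, 7, 0); (7, -2, 2); (0, 2, -4)
w1 = Bv₀ = ((-6)·0 + 7·1 + 0·0; 7·0 + (-2)·1 + 2·0; 0·0 + 2·1 + (-4)·0) = (7, -2, 2)
w2 = Bw1 = ((-6)·7 + 7·(-2) + 0·2; 7·7 + (-2)·(-2) + 2·2; 0·7 + 2·(-2) + (-4)·2) = (-56, 57, -12)
Bw2 = (735, -530, 162)
w2·Bw2 = -73314; w2·w2 = 6529; μ ≈ -73314/6529 = -11.2290

-11.2290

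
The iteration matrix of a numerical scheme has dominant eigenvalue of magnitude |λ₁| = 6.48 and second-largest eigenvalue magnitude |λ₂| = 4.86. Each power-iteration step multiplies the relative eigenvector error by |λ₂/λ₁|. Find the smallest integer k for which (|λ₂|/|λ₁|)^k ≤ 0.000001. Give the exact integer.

|λ₂/λ₁| = 4.86/6.48 = 0.75000
Need k ≥ ln(0.000001) / ln(0.75000) = -13.8155 / -0.2877 ≈ 48.024
Smallest integer k satisfying the bound: 49

49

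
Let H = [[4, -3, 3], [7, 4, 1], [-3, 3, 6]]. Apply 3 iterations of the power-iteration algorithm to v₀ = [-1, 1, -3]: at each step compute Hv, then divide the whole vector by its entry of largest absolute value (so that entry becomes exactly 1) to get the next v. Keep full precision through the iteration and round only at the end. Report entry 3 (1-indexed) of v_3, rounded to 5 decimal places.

Hv0 = (-16.000000, -6.000000, -12.000000); divide by -16.000000 → v1 = (1.000000, 0.375000, 0.750000)
Hv1 = (5.125000, 9.250000, 2.625000); divide by 9.250000 → v2 = (0.554054, 1.000000, 0.283784)
Hv2 = (0.067568, 8.162162, 3.040541); divide by 8.162162 → v3 = (0.008278, 1.000000, 0.372517)
Requested entry of v3: -450/-1208 = 0.37252

0.37252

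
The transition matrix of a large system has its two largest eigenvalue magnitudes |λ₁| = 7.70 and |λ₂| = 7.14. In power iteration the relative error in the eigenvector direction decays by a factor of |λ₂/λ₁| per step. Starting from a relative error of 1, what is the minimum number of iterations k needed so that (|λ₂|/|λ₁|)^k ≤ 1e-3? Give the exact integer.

92

|λ₂/λ₁| = 7.14/7.70 = 0.92727
Need k ≥ ln(1e-3) / ln(0.92727) = -6.9078 / -0.0755 ≈ 91.484
Smallest integer k satisfying the bound: 92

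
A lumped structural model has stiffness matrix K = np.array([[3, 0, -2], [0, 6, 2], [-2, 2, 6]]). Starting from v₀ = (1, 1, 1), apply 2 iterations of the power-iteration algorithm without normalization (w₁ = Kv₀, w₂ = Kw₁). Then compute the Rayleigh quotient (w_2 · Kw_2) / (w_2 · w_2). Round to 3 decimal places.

w1 = Kv₀ = (3·1 + 0·1 + (-2)·1; 0·1 + 6·1 + 2·1; (-2)·1 + 2·1 + 6·1) = (1, 8, 6)
w2 = Kw1 = (3·1 + 0·8 + (-2)·6; 0·1 + 6·8 + 2·6; (-2)·1 + 2·8 + 6·6) = (-9, 60, 50)
Kw2 = (-127, 460, 438)
w2·Kw2 = (-9)·(-127) + 60·460 + 50·438 = 50643; w2·w2 = (-9)·(-9) + 60·60 + 50·50 = 6181
λ ≈ 50643/6181 = 8.193

λ ≈ 8.193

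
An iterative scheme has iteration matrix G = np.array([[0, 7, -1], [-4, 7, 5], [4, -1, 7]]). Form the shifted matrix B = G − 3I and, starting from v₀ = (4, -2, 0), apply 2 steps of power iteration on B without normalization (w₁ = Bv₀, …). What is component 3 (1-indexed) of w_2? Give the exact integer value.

-8

B = G − 3I has rows (-3, 7, -1); (-4, 4, 5); (4, -1, 4)
w1 = Bv₀ = (-26, -24, 18)
w2 = Bw1 = (-108, 98, -8)
Requested component of w2: -8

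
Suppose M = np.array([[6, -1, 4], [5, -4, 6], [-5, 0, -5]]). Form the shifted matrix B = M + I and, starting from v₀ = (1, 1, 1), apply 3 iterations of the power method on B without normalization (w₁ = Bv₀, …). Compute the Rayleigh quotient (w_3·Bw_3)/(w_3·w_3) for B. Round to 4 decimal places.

B = M + I has rows (7, -1, 4); (5, -3, 6); (-5, 0, -4)
w1 = Bv₀ = (10, 8, -9)
w2 = Bw1 = (26, -28, -14)
w3 = Bw2 = (154, 130, -74)
Bw3 = (652, -64, -474)
w3·Bw3 = 127164; w3·w3 = 46092; μ ≈ 127164/46092 = 2.7589

μ ≈ 2.7589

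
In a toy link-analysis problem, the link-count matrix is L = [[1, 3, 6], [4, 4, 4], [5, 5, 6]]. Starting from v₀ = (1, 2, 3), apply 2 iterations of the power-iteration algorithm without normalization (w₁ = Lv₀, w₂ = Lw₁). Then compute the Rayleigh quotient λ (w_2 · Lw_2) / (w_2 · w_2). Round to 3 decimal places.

λ ≈ 13.093

w1 = Lv₀ = (1·1 + 3·2 + 6·3; 4·1 + 4·2 + 4·3; 5·1 + 5·2 + 6·3) = (25, 24, 33)
w2 = Lw1 = (1·25 + 3·24 + 6·33; 4·25 + 4·24 + 4·33; 5·25 + 5·24 + 6·33) = (295, 328, 443)
Lw2 = (3937, 4264, 5773)
w2·Lw2 = 295·3937 + 328·4264 + 443·5773 = 5117446; w2·w2 = 295·295 + 328·328 + 443·443 = 390858
λ ≈ 5117446/390858 = 13.093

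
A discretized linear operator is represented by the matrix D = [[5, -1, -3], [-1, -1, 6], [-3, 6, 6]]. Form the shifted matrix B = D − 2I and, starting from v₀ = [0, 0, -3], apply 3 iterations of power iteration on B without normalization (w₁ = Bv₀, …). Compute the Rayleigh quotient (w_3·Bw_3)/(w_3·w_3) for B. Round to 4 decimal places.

8.1831

B = D − 2I has rows (3, -1, -3); (-1, -3, 6); (-3, 6, 4)
w1 = Bv₀ = (9, -18, -12)
w2 = Bw1 = (81, -27, -183)
w3 = Bw2 = (819, -1098, -1137)
Bw3 = (6966, -4347, -13593)
w3·Bw3 = 25933401; w3·w3 = 3169134; μ ≈ 25933401/3169134 = 8.1831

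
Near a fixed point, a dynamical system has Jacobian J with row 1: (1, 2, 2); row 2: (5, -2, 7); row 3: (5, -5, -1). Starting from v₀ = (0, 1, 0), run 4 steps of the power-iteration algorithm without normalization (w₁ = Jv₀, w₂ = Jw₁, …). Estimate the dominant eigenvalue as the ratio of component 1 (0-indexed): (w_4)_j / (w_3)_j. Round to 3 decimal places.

-1.236

w1 = Jv₀ = (2, -2, -5)
w2 = Jw1 = (-12, -21, 25)
w3 = Jw2 = (-4, 157, 20)
w4 = Jw3 = (350, -194, -825)
Ratio at component: -194 / 157 = -1.236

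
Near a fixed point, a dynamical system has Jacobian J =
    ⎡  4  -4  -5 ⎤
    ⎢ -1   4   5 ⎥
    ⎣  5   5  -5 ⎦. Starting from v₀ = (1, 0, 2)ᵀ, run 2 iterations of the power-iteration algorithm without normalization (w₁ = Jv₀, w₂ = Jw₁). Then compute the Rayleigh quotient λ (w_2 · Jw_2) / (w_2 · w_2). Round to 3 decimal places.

2.515

w1 = Jv₀ = (4·1 + (-4)·0 + (-5)·2; (-1)·1 + 4·0 + 5·2; 5·1 + 5·0 + (-5)·2) = (-6, 9, -5)
w2 = Jw1 = (4·(-6) + (-4)·9 + (-5)·(-5); (-1)·(-6) + 4·9 + 5·(-5); 5·(-6) + 5·9 + (-5)·(-5)) = (-35, 17, 40)
Jw2 = (-408, 303, -290)
w2·Jw2 = (-35)·(-408) + 17·303 + 40·(-290) = 7831; w2·w2 = (-35)·(-35) + 17·17 + 40·40 = 3114
λ ≈ 7831/3114 = 2.515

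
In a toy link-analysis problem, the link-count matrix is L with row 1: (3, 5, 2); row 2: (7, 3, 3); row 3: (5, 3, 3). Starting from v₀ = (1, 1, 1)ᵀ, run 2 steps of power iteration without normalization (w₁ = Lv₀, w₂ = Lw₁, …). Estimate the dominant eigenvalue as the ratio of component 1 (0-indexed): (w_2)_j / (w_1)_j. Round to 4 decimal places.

w1 = Lv₀ = (10, 13, 11)
w2 = Lw1 = (117, 142, 122)
Ratio at component: 142 / 13 = 10.9231

λ ≈ 10.9231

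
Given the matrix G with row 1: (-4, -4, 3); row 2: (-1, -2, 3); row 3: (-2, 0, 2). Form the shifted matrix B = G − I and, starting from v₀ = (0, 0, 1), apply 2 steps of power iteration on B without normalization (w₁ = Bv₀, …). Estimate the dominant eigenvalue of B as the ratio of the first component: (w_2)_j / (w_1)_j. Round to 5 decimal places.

-8.00000

B = G − I has rows (-5, -4, 3); (-1, -3, 3); (-2, 0, 1)
w1 = Bv₀ = ((-5)·0 + (-4)·0 + 3·1; (-1)·0 + (-3)·0 + 3·1; (-2)·0 + 0·0 + 1·1) = (3, 3, 1)
w2 = Bw1 = ((-5)·3 + (-4)·3 + 3·1; (-1)·3 + (-3)·3 + 3·1; (-2)·3 + 0·3 + 1·1) = (-24, -9, -5)
Ratio: -24/3 = -8.00000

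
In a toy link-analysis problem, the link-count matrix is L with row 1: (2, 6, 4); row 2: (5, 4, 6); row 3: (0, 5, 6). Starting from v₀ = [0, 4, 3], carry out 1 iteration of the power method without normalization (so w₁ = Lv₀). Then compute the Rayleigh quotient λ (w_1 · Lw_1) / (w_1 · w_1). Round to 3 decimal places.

w1 = Lv₀ = (2·0 + 6·4 + 4·3; 5·0 + 4·4 + 6·3; 0·0 + 5·4 + 6·3) = (36, 34, 38)
Lw1 = (428, 544, 398)
w1·Lw1 = 36·428 + 34·544 + 38·398 = 49028; w1·w1 = 36·36 + 34·34 + 38·38 = 3896
λ ≈ 49028/3896 = 12.584

λ ≈ 12.584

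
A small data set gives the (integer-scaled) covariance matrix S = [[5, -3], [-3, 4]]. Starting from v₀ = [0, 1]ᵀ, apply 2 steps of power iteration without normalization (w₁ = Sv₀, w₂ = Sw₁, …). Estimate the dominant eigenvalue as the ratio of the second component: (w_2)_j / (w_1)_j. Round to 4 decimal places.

λ ≈ 6.2500

w1 = Sv₀ = (-3, 4)
w2 = Sw1 = (-27, 25)
Ratio at component: 25 / 4 = 6.2500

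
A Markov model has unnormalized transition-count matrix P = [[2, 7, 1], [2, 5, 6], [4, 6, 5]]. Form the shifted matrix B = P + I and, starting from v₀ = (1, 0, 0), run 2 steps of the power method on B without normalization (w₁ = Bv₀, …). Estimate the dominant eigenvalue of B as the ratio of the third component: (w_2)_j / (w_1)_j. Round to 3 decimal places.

12.000

B = P + I has rows (3, 7, 1); (2, 6, 6); (4, 6, 6)
w1 = Bv₀ = (3, 2, 4)
w2 = Bw1 = (27, 42, 48)
Ratio: 48/4 = 12.000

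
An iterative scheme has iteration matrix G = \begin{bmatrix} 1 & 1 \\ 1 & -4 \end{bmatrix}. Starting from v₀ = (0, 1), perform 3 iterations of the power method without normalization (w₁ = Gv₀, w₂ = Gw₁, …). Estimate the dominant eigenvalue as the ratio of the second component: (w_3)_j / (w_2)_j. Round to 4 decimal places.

w1 = Gv₀ = (1·0 + 1·1; 1·0 + (-4)·1) = (1, -4)
w2 = Gw1 = (1·1 + 1·(-4); 1·1 + (-4)·(-4)) = (-3, 17)
w3 = Gw2 = (14, -71)
Ratio at component: -71 / 17 = -4.1765

λ ≈ -4.1765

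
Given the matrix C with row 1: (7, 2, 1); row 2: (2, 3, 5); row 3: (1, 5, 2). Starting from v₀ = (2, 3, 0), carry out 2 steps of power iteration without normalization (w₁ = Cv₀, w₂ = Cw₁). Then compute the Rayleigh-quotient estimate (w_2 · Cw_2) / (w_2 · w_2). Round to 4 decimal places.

w1 = Cv₀ = (7·2 + 2·3 + 1·0; 2·2 + 3·3 + 5·0; 1·2 + 5·3 + 2·0) = (20, 13, 17)
w2 = Cw1 = (7·20 + 2·13 + 1·17; 2·20 + 3·13 + 5·17; 1·20 + 5·13 + 2·17) = (183, 164, 119)
Cw2 = (1728, 1453, 1241)
w2·Cw2 = 183·1728 + 164·1453 + 119·1241 = 702195; w2·w2 = 183·183 + 164·164 + 119·119 = 74546
λ ≈ 702195/74546 = 9.4196

λ ≈ 9.4196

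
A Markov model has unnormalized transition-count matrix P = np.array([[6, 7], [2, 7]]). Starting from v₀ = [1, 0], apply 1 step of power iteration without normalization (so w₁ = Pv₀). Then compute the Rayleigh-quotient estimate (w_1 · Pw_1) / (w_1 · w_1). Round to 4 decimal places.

8.8000

w1 = Pv₀ = (6·1 + 7·0; 2·1 + 7·0) = (6, 2)
Pw1 = (50, 26)
w1·Pw1 = 6·50 + 2·26 = 352; w1·w1 = 6·6 + 2·2 = 40
λ ≈ 352/40 = 8.8000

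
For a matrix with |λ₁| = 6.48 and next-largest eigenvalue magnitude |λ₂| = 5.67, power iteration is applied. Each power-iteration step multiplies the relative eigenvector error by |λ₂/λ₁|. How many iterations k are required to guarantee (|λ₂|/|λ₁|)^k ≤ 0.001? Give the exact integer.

|λ₂/λ₁| = 5.67/6.48 = 0.87500
Need k ≥ ln(0.001) / ln(0.87500) = -6.9078 / -0.1335 ≈ 51.731
Smallest integer k satisfying the bound: 52

52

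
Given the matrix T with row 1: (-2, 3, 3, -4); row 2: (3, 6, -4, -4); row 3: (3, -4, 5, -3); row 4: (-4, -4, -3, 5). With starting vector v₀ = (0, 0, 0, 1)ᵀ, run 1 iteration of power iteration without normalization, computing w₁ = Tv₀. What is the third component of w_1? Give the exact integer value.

w1 = Tv₀ = (-4, -4, -3, 5)
The requested component of w1 is -3.

-3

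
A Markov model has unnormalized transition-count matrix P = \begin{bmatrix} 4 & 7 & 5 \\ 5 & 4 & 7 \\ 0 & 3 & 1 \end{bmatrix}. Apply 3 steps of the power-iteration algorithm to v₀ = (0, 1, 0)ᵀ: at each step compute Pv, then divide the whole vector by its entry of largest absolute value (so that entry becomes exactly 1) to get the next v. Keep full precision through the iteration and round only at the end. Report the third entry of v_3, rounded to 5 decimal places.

0.26767

Pv0 = (7.000000, 4.000000, 3.000000); divide by 7.000000 → v1 = (1.000000, 0.571429, 0.428571)
Pv1 = (10.142857, 10.285714, 2.142857); divide by 10.285714 → v2 = (0.986111, 1.000000, 0.208333)
Pv2 = (11.986111, 10.388889, 3.208333); divide by 11.986111 → v3 = (1.000000, 0.866744, 0.267671)
Requested entry of v3: 231/863 = 0.26767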